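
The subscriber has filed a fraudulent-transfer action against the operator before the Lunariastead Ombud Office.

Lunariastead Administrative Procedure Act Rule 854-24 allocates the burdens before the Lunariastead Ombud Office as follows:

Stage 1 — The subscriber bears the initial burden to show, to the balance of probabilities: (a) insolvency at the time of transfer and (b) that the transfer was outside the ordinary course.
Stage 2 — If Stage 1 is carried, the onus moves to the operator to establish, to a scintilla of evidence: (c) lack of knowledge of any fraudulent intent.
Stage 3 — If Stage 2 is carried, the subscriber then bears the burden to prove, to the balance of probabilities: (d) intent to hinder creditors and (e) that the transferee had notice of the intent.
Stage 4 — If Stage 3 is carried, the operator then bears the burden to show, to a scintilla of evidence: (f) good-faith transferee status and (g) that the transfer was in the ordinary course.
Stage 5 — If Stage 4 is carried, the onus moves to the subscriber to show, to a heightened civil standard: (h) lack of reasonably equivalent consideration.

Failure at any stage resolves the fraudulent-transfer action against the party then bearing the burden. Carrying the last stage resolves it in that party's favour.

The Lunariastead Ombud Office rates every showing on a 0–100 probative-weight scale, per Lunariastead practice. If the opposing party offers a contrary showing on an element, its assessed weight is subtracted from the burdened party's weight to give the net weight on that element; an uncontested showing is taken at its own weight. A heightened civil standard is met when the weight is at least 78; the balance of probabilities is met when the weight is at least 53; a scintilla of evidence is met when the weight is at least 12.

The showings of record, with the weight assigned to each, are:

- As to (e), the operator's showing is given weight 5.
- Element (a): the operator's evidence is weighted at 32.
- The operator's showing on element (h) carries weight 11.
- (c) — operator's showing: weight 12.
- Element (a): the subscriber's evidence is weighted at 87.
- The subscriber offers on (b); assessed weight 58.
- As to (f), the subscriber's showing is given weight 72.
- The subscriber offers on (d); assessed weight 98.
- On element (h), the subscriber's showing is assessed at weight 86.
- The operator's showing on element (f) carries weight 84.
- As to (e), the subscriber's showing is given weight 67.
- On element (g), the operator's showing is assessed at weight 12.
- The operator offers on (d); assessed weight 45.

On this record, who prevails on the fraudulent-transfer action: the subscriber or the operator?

operator

Stage 1 (subscriber, the balance of probabilities, weight is at least 53): (a) net 87−32=55 ≥ 53 — meets; (b) 58 ≥ 53 — meets.
  Stage 1 is satisfied; the onus moves to the operator.
Stage 2 (operator, a scintilla of evidence, weight is at least 12): (c) 12 ≥ 12 — meets.
  All elements met. The burden passes to the subscriber.
Stage 3 (subscriber, the balance of probabilities, weight is at least 53): (d) net 98−45=53 ≥ 53 — meets; (e) net 67−5=62 ≥ 53 — meets.
  Stage 3 is satisfied; the onus moves to the operator.
Stage 4 (operator, a scintilla of evidence, weight is at least 12): (f) net 84−72=12 ≥ 12 — meets; (g) 12 ≥ 12 — meets.
  The operator carries Stage 4; the subscriber now bears the burden.
Stage 5 (subscriber, a heightened civil standard, weight is at least 78): (h) net 86−11=75 < 78 — fails.
  Stage 5 not carried; the subscriber fails its burden.
The analysis ends at Stage 5; the operator prevails.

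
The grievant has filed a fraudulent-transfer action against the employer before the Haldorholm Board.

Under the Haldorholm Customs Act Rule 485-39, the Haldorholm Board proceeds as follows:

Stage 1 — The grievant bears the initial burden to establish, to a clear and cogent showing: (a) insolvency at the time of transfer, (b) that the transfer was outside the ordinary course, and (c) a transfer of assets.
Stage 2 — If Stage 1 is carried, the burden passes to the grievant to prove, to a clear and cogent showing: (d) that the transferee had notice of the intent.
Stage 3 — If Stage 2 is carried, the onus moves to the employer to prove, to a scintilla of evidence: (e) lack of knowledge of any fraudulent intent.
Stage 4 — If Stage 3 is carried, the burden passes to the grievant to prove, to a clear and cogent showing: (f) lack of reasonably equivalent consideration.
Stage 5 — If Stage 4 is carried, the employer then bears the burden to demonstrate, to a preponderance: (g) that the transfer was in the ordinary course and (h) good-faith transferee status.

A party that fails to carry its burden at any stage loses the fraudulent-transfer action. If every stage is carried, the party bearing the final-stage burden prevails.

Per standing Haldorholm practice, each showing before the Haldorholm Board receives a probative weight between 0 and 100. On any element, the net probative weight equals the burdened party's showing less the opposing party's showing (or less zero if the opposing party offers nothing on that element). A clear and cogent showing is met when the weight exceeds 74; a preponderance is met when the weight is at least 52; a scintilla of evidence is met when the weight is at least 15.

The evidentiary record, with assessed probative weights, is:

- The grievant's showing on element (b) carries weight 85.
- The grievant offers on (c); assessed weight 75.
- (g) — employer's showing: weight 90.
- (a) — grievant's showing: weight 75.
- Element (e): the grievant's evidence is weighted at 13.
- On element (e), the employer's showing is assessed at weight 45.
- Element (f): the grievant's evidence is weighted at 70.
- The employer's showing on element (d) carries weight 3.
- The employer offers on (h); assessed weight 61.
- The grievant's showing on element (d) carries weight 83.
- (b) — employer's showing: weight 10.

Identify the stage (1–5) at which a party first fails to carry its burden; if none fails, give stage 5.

stage 4

At Stage 1 the grievant must meet a clear and cogent showing (weight exceeds 74): on (a) the weight is 75, > 74, so (a) meets the standard; on (b) the weight is 85 less the opposing 10 gives net 75, > 74, so (b) meets the standard; on (c) the weight is 75, which does exceed 74, so (c) meets the standard.
  Stage 1 is satisfied; the grievant continues to bear the burden.
At Stage 2 the grievant must meet a clear and cogent showing (weight exceeds 74): on (d) the weight is 83 less the opposing 3 gives net 80, which does exceed 74, so (d) meets the standard.
  All elements met. The burden passes to the employer.
At Stage 3 the employer must meet a scintilla of evidence (weight is at least 15): on (e) the weight is 45 less the opposing 13 gives net 32, which does reach 15, so (e) meets the standard.
  The employer carries Stage 3; the grievant now bears the burden.
At Stage 4 the grievant must meet a clear and cogent showing (weight exceeds 74): on (f) the weight is 70, which does not exceed 74, so (f) does not meet the standard.
  Not every element is met, so the grievant fails to carry Stage 4.
The analysis ends at Stage 4; the employer prevails.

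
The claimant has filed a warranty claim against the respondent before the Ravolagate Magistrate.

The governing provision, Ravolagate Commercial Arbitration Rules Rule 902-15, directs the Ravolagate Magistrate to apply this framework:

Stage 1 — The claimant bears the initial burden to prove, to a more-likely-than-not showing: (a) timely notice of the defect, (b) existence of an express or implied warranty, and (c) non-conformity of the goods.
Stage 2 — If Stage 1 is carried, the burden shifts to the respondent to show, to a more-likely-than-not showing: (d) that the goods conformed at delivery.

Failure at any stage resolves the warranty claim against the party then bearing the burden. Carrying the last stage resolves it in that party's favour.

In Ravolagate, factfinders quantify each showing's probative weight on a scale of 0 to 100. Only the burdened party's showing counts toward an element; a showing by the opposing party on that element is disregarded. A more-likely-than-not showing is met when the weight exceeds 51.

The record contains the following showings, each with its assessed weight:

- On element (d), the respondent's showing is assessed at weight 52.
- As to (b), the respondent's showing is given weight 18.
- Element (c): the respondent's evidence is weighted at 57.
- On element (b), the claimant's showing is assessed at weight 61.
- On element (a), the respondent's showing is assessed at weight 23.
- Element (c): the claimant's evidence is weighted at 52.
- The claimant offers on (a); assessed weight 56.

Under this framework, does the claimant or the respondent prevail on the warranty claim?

Stage 1 — burden on claimant; standard: a more-likely-than-not showing (weight exceeds 51).
    (a): 56 (respondent's 23 disregarded) > 51 [met]
    (b): 61 (respondent's 18 disregarded) > 51 [met]
    (c): 52 (respondent's 57 disregarded) > 51 [met]
  The claimant carries Stage 1; the respondent now bears the burden.
Stage 2 — burden on respondent; standard: a more-likely-than-not showing (weight exceeds 51).
    (d): 52 > 51 [met]
  Stage 2 carried; the final stage is satisfied.
Every stage carried; the respondent prevails.

respondent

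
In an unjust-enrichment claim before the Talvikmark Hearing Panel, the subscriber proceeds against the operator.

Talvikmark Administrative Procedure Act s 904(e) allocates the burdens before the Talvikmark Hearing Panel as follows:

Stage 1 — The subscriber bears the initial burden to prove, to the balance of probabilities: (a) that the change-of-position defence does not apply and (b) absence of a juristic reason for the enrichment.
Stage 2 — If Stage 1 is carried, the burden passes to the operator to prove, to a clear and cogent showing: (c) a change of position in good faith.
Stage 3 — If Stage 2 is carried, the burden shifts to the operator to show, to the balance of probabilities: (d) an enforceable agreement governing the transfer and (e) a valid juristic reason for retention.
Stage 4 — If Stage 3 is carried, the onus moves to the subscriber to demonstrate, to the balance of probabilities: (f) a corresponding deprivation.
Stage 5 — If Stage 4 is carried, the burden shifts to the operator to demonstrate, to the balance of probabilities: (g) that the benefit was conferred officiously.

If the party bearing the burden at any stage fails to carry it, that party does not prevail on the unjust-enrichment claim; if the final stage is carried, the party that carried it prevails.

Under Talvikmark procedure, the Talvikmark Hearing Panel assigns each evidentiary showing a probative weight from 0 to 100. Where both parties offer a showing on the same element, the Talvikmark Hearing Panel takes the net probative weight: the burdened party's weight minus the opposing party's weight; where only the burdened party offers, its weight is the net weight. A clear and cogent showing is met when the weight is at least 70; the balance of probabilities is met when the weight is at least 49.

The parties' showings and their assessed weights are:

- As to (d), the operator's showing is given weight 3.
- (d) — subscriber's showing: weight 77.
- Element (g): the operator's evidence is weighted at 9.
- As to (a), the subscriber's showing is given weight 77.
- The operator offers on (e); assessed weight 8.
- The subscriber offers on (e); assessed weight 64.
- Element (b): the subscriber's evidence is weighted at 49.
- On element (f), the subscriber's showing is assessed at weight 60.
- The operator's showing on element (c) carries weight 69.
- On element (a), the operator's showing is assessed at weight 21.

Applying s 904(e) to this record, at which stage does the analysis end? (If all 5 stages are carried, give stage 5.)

stage 2

Stage 1 (subscriber, the balance of probabilities, weight is at least 49): (a) net 77−21=56 ≥ 49 — meets; (b) 49 ≥ 49 — meets.
  All elements met. The burden passes to the operator.
Stage 2 (operator, a clear and cogent showing, weight is at least 70): (c) 69 < 70 — fails.
  Not every element is met, so the operator fails to carry Stage 2.
The analysis ends at Stage 2; the subscriber prevails.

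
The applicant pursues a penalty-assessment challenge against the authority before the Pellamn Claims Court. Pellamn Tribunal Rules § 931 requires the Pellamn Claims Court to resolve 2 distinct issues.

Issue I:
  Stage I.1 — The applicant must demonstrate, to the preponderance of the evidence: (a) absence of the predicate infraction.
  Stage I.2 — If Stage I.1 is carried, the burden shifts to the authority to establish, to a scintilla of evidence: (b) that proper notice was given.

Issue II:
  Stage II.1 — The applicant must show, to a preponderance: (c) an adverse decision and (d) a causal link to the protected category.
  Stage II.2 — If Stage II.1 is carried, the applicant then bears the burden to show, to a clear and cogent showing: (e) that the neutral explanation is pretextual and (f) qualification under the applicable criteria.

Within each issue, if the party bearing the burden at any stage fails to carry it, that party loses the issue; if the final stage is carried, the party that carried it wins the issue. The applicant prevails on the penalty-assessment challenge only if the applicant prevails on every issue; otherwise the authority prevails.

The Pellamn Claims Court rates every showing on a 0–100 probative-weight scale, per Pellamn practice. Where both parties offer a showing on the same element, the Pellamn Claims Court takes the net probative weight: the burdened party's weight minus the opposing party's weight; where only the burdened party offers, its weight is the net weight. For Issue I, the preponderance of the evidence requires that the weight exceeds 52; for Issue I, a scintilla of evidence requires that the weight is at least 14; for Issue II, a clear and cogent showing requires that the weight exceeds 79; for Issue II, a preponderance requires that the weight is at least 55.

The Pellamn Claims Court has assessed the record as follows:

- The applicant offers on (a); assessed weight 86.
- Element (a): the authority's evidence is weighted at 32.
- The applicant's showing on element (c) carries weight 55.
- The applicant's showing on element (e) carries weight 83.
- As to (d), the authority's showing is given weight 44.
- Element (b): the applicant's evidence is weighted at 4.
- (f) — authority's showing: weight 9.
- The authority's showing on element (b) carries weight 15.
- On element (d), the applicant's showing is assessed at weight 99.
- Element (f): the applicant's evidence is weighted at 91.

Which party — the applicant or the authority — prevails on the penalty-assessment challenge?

applicant

— Issue I —
At Stage I.1 the applicant must meet the preponderance of the evidence (weight exceeds 52): on (a) the weight is 86 less the opposing 32 gives net 54, > 52, so (a) meets the standard.
  All elements met. The burden passes to the authority.
At Stage I.2 the authority must meet a scintilla of evidence (weight is at least 14): on (b) the weight is 15 less the opposing 4 gives net 11, which does not reach 14, so (b) does not meet the standard.
  Not every element is met, so the authority fails to carry Stage I.2.
So the applicant prevails on this issue.
— Issue II —
Stage II.1 (applicant, a preponderance, weight is at least 55): (c) 55 ≥ 55 — meets; (d) net 99−44=55 ≥ 55 — meets.
  All elements met. The applicant retains the burden for Stage II.2.
Stage II.2 (applicant, a clear and cogent showing, weight exceeds 79): (e) 83 > 79 — meets; (f) net 91−9=82 > 79 — meets.
  All elements met at the final stage.
With every stage satisfied, the applicant prevails on this issue.
Per-issue: Issue I → applicant; Issue II → applicant. The applicant must prevail on every issue; overall, the applicant prevails.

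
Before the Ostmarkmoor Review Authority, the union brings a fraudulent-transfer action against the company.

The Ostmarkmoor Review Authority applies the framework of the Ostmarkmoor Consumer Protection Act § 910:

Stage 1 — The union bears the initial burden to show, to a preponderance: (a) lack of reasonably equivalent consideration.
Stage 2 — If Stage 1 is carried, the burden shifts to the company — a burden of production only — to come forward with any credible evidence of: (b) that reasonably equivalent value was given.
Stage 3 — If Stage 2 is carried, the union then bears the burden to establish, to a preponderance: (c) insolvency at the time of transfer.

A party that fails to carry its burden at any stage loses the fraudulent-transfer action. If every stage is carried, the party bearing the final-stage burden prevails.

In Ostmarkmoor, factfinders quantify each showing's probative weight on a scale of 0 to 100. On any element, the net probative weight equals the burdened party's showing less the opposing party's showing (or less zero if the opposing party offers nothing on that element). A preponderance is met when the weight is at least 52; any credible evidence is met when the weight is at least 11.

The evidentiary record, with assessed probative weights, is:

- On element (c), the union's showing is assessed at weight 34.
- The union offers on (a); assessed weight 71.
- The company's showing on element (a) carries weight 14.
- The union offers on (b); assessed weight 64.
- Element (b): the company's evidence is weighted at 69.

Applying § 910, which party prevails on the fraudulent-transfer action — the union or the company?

At Stage 1 the union must meet a preponderance (weight is at least 52): on (a) the weight is 71 less the opposing 14 gives net 57, which does reach 52, so (a) meets the standard.
  The union carries Stage 1; the company now bears the burden.
At Stage 2 the company must meet any credible evidence (weight is at least 11): on (b) the weight is 69 less the opposing 64 gives net 5, < 11, so (b) does not meet the standard.
  Stage 2 not carried; the company fails its burden.
So the union prevails.

union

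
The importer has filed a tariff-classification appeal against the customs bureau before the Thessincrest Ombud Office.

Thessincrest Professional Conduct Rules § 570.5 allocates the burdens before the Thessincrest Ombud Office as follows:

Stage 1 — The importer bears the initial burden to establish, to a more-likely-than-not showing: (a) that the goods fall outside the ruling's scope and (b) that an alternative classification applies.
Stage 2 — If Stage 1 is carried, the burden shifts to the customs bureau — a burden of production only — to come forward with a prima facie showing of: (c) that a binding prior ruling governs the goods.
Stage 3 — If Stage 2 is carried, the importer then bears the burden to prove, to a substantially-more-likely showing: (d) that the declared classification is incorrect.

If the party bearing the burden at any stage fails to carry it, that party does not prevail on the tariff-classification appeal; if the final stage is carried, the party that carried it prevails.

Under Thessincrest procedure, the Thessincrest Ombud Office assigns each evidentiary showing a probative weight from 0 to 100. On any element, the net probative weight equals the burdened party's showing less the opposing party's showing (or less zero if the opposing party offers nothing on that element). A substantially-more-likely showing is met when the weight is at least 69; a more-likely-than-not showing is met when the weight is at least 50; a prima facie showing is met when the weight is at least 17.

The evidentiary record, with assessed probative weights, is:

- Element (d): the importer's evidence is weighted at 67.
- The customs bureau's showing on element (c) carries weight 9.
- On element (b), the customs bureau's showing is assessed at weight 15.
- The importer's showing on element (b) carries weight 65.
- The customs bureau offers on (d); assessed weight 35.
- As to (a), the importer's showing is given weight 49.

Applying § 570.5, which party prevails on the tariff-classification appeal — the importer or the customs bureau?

customs bureau

At Stage 1 the importer must meet a more-likely-than-not showing (weight is at least 50): on (a) the weight is 49, < 50, so (a) does not meet the standard; on (b) the weight is 65 less the opposing 15 gives net 50, ≥ 50, so (b) meets the standard.
  The importer does not carry Stage 1.
So the customs bureau prevails.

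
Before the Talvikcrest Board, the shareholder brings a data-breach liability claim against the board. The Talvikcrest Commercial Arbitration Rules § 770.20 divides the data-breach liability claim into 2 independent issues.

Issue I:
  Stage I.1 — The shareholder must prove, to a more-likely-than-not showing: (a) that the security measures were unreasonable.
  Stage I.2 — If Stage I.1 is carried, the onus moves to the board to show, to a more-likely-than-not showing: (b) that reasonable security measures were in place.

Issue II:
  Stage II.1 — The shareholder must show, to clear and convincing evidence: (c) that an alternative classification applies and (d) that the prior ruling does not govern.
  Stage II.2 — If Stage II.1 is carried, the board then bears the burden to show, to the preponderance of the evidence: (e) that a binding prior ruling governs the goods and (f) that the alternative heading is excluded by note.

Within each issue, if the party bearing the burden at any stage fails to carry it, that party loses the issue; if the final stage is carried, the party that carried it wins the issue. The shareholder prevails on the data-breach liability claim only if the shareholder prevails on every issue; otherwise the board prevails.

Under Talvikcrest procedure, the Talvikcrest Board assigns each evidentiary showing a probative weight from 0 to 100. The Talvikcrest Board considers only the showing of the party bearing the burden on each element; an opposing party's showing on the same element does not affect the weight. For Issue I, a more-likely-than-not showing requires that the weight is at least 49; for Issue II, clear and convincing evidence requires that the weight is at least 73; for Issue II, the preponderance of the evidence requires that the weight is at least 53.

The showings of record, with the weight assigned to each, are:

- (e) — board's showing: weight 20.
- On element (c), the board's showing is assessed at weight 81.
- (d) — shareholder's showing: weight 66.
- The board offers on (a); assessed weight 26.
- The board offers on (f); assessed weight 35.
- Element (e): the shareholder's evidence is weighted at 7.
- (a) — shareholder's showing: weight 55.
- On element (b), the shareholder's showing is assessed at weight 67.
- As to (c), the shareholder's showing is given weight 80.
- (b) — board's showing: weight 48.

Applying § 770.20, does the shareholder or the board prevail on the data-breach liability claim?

board

— Issue I —
Stage I.1 — burden on shareholder; standard: a more-likely-than-not showing (weight is at least 49).
    (a): 55 (board's 26 disregarded) ≥ 49 [met]
  All elements met. The burden passes to the board.
Stage I.2 — burden on board; standard: a more-likely-than-not showing (weight is at least 49).
    (b): 48 (shareholder's 67 disregarded) < 49 [not met]
  The board does not carry Stage I.2.
The shareholder prevails on this issue.
— Issue II —
At Stage II.1 the shareholder must meet clear and convincing evidence (weight is at least 73): on (c) the weight is 80 (the board's 81 is given no effect), ≥ 73, so (c) meets the standard; on (d) the weight is 66, which does not reach 73, so (d) does not meet the standard.
  Stage II.1 not carried; the shareholder fails its burden.
The analysis ends at Stage II.1; the board prevails on this issue.
Per-issue: Issue I → shareholder; Issue II → board. The shareholder must prevail on every issue; overall, the board prevails.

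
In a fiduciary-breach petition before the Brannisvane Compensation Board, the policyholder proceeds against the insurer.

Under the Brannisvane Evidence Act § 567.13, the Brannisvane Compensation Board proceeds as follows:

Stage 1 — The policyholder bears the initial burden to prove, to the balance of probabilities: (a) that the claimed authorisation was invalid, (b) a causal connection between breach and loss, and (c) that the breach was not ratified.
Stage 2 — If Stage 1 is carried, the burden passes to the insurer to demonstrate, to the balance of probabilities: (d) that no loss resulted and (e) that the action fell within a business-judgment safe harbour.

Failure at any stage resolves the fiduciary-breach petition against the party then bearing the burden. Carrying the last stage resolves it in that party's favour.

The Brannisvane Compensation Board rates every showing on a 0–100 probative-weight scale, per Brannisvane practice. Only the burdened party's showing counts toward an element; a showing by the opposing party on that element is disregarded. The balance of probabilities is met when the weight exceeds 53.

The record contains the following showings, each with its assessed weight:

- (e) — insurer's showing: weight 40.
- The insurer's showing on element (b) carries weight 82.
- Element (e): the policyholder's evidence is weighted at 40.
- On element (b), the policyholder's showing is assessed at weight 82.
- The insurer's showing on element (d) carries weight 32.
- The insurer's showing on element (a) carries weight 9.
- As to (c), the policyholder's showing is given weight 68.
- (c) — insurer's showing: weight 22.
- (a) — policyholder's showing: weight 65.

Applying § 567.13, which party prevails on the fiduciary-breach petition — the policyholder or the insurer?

Stage 1 (policyholder, the balance of probabilities, weight exceeds 53): (a) 65 (insurer's 9 disregarded) > 53 — meets; (b) 82 (insurer's 82 disregarded) > 53 — meets; (c) 68 (insurer's 22 disregarded) > 53 — meets.
  All elements met. The burden passes to the insurer.
Stage 2 (insurer, the balance of probabilities, weight exceeds 53): (d) 32 ≤ 53 — fails; (e) 40 (policyholder's 40 disregarded) ≤ 53 — fails.
  Not every element is met, so the insurer fails to carry Stage 2.
So the policyholder prevails.

policyholder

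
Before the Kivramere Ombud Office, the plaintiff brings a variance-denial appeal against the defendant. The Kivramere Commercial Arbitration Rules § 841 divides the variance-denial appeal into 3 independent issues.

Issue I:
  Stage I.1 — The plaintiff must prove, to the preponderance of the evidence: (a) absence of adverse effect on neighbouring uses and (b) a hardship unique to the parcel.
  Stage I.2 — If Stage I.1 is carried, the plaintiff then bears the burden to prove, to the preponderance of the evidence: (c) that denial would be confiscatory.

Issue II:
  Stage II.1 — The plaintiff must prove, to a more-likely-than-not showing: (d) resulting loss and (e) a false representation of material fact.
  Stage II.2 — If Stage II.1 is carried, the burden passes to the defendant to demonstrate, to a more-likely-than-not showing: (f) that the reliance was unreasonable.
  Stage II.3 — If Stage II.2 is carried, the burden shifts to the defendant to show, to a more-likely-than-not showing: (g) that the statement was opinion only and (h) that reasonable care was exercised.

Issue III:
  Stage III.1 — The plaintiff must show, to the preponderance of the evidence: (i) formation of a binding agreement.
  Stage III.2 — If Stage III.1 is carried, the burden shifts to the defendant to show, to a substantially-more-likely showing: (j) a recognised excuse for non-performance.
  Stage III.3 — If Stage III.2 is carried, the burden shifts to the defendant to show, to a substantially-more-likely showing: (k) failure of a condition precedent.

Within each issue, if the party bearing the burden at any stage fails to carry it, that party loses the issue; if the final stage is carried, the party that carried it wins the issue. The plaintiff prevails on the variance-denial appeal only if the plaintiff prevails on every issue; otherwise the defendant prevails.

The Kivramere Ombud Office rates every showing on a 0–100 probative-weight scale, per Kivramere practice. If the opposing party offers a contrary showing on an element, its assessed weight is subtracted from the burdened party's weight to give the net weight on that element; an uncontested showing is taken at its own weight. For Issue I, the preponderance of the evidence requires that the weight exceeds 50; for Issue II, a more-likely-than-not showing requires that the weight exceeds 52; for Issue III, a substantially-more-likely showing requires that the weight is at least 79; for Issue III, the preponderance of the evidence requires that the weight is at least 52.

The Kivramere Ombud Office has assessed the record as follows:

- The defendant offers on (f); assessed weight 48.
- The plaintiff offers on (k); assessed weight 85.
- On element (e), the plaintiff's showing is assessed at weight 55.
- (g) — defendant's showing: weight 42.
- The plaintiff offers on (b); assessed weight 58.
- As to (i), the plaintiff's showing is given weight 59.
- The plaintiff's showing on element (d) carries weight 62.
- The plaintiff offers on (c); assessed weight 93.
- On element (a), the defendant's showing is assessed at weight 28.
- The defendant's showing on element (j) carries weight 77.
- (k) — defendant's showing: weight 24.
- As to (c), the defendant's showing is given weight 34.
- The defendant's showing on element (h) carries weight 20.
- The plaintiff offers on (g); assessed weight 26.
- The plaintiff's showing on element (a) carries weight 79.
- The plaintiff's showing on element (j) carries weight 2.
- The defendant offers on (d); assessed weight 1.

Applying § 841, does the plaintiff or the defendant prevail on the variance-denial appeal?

plaintiff

— Issue I —
Stage I.1 — burden on plaintiff; standard: the preponderance of the evidence (weight exceeds 50).
    (a): 79 − 28 = 51 > 50 [met]
    (b): 58 > 50 [met]
  Stage I.1 carried; the burden remains with the plaintiff.
Stage I.2 — burden on plaintiff; standard: the preponderance of the evidence (weight exceeds 50).
    (c): 93 − 34 = 59 > 50 [met]
  Stage I.2 carried; the final stage is satisfied.
Every stage carried; the plaintiff prevails on this issue.
— Issue II —
Stage II.1 — burden on plaintiff; standard: a more-likely-than-not showing (weight exceeds 52).
    (d): 62 − 1 = 61 > 52 [met]
    (e): 55 > 52 [met]
  Stage II.1 is satisfied; the onus moves to the defendant.
Stage II.2 — burden on defendant; standard: a more-likely-than-not showing (weight exceeds 52).
    (f): 48 ≤ 52 [not met]
  Stage II.2 not carried; the defendant fails its burden.
The analysis ends at Stage II.2; the plaintiff prevails on this issue.
— Issue III —
Stage III.1 — burden on plaintiff; standard: the preponderance of the evidence (weight is at least 52).
    (i): 59 ≥ 52 [met]
  Stage III.1 carried; the burden shifts to the defendant.
Stage III.2 — burden on defendant; standard: a substantially-more-likely showing (weight is at least 79).
    (j): 77 − 2 = 75 < 79 [not met]
  The defendant does not carry Stage III.2.
So the plaintiff prevails on this issue.
Per-issue: Issue I → plaintiff; Issue II → plaintiff; Issue III → plaintiff. The plaintiff must prevail on every issue; overall, the plaintiff prevails.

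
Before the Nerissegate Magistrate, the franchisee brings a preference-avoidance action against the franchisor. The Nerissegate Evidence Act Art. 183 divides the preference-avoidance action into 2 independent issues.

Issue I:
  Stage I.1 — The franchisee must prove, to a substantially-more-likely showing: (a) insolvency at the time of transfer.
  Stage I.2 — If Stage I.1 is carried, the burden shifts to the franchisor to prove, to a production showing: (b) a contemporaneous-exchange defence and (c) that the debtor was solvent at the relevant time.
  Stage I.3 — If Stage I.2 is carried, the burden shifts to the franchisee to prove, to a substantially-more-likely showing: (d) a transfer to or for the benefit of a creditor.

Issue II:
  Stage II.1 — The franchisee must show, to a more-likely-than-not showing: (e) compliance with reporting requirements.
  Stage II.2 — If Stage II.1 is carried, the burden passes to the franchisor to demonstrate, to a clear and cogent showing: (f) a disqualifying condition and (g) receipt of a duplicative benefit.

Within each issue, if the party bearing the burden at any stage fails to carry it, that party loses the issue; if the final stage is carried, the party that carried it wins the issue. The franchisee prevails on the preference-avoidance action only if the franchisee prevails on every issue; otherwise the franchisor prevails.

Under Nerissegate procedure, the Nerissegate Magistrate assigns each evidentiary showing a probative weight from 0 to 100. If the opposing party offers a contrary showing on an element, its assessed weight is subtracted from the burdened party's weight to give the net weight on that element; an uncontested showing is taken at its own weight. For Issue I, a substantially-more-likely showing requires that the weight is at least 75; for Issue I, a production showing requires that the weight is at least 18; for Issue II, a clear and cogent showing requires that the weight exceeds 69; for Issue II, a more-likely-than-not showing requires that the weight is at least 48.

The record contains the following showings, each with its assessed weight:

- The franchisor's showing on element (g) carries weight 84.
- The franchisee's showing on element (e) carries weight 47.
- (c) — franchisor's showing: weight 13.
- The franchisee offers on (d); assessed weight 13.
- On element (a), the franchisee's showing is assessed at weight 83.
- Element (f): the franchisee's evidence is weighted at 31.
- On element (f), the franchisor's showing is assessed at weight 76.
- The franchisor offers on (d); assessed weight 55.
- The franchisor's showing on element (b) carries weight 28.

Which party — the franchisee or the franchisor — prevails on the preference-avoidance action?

franchisor

— Issue I —
Stage I.1 (franchisee, a substantially-more-likely showing, weight is at least 75): (a) 83 ≥ 75 — meets.
  Stage I.1 is satisfied; the onus moves to the franchisor.
Stage I.2 (franchisor, a production showing, weight is at least 18): (b) 28 ≥ 18 — meets; (c) 13 < 18 — fails.
  Not every element is met, so the franchisor fails to carry Stage I.2.
So the franchisee prevails on this issue.
— Issue II —
Stage II.1 (franchisee, a more-likely-than-not showing, weight is at least 48): (e) 47 < 48 — fails.
  The franchisee does not carry Stage II.1.
So the franchisor prevails on this issue.
Per-issue: Issue I → franchisee; Issue II → franchisor. The franchisee must prevail on every issue; overall, the franchisor prevails.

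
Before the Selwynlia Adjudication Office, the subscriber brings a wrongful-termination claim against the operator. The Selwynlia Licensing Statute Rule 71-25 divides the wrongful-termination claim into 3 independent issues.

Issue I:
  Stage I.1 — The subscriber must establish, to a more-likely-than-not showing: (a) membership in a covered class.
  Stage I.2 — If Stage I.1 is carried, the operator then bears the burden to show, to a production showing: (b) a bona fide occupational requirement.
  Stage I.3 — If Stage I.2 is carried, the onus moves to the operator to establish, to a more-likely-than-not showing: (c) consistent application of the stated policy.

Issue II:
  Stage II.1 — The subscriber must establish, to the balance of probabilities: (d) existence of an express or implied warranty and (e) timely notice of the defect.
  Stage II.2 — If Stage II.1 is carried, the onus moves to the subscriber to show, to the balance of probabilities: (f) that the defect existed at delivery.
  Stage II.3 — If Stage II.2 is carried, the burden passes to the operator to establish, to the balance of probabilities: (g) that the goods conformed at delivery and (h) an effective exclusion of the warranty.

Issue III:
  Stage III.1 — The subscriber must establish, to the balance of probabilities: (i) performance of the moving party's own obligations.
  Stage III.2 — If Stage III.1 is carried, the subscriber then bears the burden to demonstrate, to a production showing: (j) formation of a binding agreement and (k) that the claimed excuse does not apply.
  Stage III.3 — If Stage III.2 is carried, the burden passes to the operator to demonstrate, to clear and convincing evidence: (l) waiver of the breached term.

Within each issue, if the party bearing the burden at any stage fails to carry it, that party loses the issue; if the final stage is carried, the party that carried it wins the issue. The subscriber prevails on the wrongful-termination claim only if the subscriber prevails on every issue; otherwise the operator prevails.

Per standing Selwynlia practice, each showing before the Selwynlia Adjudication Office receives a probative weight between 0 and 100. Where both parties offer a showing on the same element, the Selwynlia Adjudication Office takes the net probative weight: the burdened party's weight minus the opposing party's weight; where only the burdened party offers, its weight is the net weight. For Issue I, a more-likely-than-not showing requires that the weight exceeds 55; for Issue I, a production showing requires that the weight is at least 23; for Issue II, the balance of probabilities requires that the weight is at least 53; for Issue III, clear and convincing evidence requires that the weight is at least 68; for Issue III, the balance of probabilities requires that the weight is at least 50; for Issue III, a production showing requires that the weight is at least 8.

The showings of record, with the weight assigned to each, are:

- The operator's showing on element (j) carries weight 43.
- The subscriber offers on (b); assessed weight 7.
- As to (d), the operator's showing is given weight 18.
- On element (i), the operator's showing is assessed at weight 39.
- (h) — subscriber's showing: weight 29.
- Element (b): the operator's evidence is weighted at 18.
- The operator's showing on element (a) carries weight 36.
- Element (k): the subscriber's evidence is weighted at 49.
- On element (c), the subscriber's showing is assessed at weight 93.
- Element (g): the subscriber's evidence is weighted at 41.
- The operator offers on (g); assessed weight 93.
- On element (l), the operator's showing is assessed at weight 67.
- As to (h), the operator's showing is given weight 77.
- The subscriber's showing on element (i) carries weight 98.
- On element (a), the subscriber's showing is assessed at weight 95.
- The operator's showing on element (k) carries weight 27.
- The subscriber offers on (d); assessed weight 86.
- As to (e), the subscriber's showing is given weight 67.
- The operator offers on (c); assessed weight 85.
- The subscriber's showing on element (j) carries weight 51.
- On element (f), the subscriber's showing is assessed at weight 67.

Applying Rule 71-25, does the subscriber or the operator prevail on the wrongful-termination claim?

subscriber

— Issue I —
Stage I.1 — burden on subscriber; standard: a more-likely-than-not showing (weight exceeds 55).
    (a): 95 − 36 = 59 > 55 [met]
  Stage I.1 is satisfied; the onus moves to the operator.
Stage I.2 — burden on operator; standard: a production showing (weight is at least 23).
    (b): 18 − 7 = 11 < 23 [not met]
  Not every element is met, so the operator fails to carry Stage I.2.
So the subscriber prevails on this issue.
— Issue II —
Stage II.1 (subscriber, the balance of probabilities, weight is at least 53): (d) net 86−18=68 ≥ 53 — meets; (e) 67 ≥ 53 — meets.
  Stage II.1 carried; the burden remains with the subscriber.
Stage II.2 (subscriber, the balance of probabilities, weight is at least 53): (f) 67 ≥ 53 — meets.
  Stage II.2 is satisfied; the onus moves to the operator.
Stage II.3 (operator, the balance of probabilities, weight is at least 53): (g) net 93−41=52 < 53 — fails; (h) net 77−29=48 < 53 — fails.
  Stage II.3 not carried; the operator fails its burden.
So the subscriber prevails on this issue.
— Issue III —
Stage III.1 (subscriber, the balance of probabilities, weight is at least 50): (i) net 98−39=59 ≥ 50 — meets.
  Stage III.1 is satisfied; the subscriber continues to bear the burden.
Stage III.2 (subscriber, a production showing, weight is at least 8): (j) net 51−43=8 ≥ 8 — meets; (k) net 49−27=22 ≥ 8 — meets.
  Stage III.2 is satisfied; the onus moves to the operator.
Stage III.3 (operator, clear and convincing evidence, weight is at least 68): (l) 67 < 68 — fails.
  Stage III.3 not carried; the operator fails its burden.
The subscriber prevails on this issue.
Per-issue: Issue I → subscriber; Issue II → subscriber; Issue III → subscriber. The subscriber must prevail on every issue; overall, the subscriber prevails.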